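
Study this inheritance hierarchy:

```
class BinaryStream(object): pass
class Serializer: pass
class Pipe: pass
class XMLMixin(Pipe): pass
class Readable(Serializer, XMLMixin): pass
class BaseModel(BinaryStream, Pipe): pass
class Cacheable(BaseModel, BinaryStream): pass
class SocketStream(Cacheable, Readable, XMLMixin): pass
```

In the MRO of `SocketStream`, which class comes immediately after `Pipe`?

object

L[SocketStream] = SocketStream + merge(L[Cacheable], L[Readable], L[XMLMixin], [Cacheable Readable XMLMixin])
  take Cacheable:  [Cacheable BaseModel BinaryStream Pipe object] + [Readable Serializer XMLMixin Pipe object] + [XMLMixin Pipe object] + [Cacheable Readable XMLMixin]
  take BaseModel:  [BaseModel BinaryStream Pipe object] + [Readable Serializer XMLMixin Pipe object] + [XMLMixin Pipe object] + [Readable XMLMixin]
  take BinaryStream:  [BinaryStream Pipe object] + [Readable Serializer XMLMixin Pipe object] + [XMLMixin Pipe object] + [Readable XMLMixin]
  take Readable:  [Pipe object] + [Readable Serializer XMLMixin Pipe object] + [XMLMixin Pipe object] + [Readable XMLMixin]
  take Serializer:  [Pipe object] + [Serializer XMLMixin Pipe object] + [XMLMixin Pipe object] + [XMLMixin]
  take XMLMixin:  [Pipe object] + [XMLMixin Pipe object] + [XMLMixin Pipe object] + [XMLMixin]
  take Pipe:  [Pipe object] + [Pipe object] + [Pipe object]
  take object:  [object] + [object] + [object]
MRO: SocketStream Cacheable BaseModel BinaryStream Readable Serializer XMLMixin Pipe object
Pipe is at position 7; next is object.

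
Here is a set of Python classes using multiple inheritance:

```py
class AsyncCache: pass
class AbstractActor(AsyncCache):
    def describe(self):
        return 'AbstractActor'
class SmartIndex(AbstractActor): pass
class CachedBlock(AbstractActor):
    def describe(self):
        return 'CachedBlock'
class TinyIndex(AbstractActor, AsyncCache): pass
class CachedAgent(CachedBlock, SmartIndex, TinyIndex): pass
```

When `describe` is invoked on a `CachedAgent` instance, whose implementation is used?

L[CachedAgent] = CachedAgent + merge(L[CachedBlock], L[SmartIndex], L[TinyIndex], [CachedBlock SmartIndex TinyIndex])
  take CachedBlock:  [CachedBlock AbstractActor AsyncCache object] + [SmartIndex AbstractActor AsyncCache object] + [TinyIndex AbstractActor AsyncCache object] + [CachedBlock SmartIndex TinyIndex]
  take SmartIndex:  [AbstractActor AsyncCache object] + [SmartIndex AbstractActor AsyncCache object] + [TinyIndex AbstractActor AsyncCache object] + [SmartIndex TinyIndex]
  take TinyIndex:  [AbstractActor AsyncCache object] + [AbstractActor AsyncCache object] + [TinyIndex AbstractActor AsyncCache object] + [TinyIndex]
  take AbstractActor:  [AbstractActor AsyncCache object] + [AbstractActor AsyncCache object] + [AbstractActor AsyncCache object]
  take AsyncCache:  [AsyncCache object] + [AsyncCache object] + [AsyncCache object]
  take object:  [object] + [object] + [object]
MRO: CachedAgent CachedBlock SmartIndex TinyIndex AbstractActor AsyncCache object
describe is defined in: AbstractActor, CachedBlock. First along the MRO is CachedBlock.

CachedBlock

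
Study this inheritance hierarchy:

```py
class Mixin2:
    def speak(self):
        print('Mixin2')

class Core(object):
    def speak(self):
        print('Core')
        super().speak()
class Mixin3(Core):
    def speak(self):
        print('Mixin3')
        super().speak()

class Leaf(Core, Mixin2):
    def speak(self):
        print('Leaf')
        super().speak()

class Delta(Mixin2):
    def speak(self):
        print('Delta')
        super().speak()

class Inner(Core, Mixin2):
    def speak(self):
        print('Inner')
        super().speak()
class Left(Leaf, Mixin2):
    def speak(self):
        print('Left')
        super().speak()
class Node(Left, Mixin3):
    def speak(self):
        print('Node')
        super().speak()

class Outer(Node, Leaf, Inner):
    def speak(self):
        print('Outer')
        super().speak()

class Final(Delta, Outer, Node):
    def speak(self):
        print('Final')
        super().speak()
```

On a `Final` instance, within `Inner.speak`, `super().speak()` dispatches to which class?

Core

L[Final] = Final + merge(L[Delta], L[Outer], L[Node], [Delta Outer Node])
  take Delta:  [Delta Mixin2 object] + [Outer Node Left Leaf Mixin3 Inner Core Mixin2 object] + [Node Left Leaf Mixin3 Core Mixin2 object] + [Delta Outer Node]
  take Outer:  [Mixin2 object] + [Outer Node Left Leaf Mixin3 Inner Core Mixin2 object] + [Node Left Leaf Mixin3 Core Mixin2 object] + [Outer Node]
  take Node:  [Mixin2 object] + [Node Left Leaf Mixin3 Inner Core Mixin2 object] + [Node Left Leaf Mixin3 Core Mixin2 object] + [Node]
  take Left:  [Mixin2 object] + [Left Leaf Mixin3 Inner Core Mixin2 object] + [Left Leaf Mixin3 Core Mixin2 object]
  take Leaf:  [Mixin2 object] + [Leaf Mixin3 Inner Core Mixin2 object] + [Leaf Mixin3 Core Mixin2 object]
  take Mixin3:  [Mixin2 object] + [Mixin3 Inner Core Mixin2 object] + [Mixin3 Core Mixin2 object]
  take Inner:  [Mixin2 object] + [Inner Core Mixin2 object] + [Core Mixin2 object]
  take Core:  [Mixin2 object] + [Core Mixin2 object] + [Core Mixin2 object]
  take Mixin2:  [Mixin2 object] + [Mixin2 object] + [Mixin2 object]
  take object:  [object] + [object] + [object]
MRO: Final Delta Outer Node Left Leaf Mixin3 Inner Core Mixin2 object
super() in Inner.speak on a Final instance goes to the class after Inner in Final's MRO: Core.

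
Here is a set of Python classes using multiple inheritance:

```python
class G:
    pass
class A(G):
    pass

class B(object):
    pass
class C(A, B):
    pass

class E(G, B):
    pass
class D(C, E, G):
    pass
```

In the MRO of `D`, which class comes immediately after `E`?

G

L[D] = D + merge(L[C], L[E], L[G], [C E G])
  take C:  [C A G B object] + [E G B object] + [G object] + [C E G]
  take A:  [A G B object] + [E G B object] + [G object] + [E G]
  take E:  [G B object] + [E G B object] + [G object] + [E G]
  take G:  [G B object] + [G B object] + [G object] + [G]
  take B:  [B object] + [B object] + [object]
  take object:  [object] + [object] + [object]
MRO: D C A E G B object
E is at position 3; next is G.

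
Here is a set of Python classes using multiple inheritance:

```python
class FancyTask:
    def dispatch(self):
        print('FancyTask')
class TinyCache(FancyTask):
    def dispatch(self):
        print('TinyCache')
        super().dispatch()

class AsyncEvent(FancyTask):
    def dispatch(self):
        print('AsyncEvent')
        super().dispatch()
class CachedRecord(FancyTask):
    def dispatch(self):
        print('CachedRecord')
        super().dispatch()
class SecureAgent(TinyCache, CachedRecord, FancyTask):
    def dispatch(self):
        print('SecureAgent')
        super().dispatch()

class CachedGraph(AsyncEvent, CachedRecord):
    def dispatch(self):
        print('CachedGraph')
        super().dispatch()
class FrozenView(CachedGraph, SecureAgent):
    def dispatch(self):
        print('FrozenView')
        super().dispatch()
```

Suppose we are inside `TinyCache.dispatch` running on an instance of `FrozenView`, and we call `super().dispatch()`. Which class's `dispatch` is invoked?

CachedRecord

L[FrozenView] = FrozenView + merge(L[CachedGraph], L[SecureAgent], [CachedGraph SecureAgent])
  take CachedGraph:  [CachedGraph AsyncEvent CachedRecord FancyTask object] + [SecureAgent TinyCache CachedRecord FancyTask object] + [CachedGraph SecureAgent]
  take AsyncEvent:  [AsyncEvent CachedRecord FancyTask object] + [SecureAgent TinyCache CachedRecord FancyTask object] + [SecureAgent]
  take SecureAgent:  [CachedRecord FancyTask object] + [SecureAgent TinyCache CachedRecord FancyTask object] + [SecureAgent]
  take TinyCache:  [CachedRecord FancyTask object] + [TinyCache CachedRecord FancyTask object]
  take CachedRecord:  [CachedRecord FancyTask object] + [CachedRecord FancyTask object]
  take FancyTask:  [FancyTask object] + [FancyTask object]
  take object:  [object] + [object]
MRO: FrozenView CachedGraph AsyncEvent SecureAgent TinyCache CachedRecord FancyTask object
super() in TinyCache.dispatch on a FrozenView instance goes to the class after TinyCache in FrozenView's MRO: CachedRecord.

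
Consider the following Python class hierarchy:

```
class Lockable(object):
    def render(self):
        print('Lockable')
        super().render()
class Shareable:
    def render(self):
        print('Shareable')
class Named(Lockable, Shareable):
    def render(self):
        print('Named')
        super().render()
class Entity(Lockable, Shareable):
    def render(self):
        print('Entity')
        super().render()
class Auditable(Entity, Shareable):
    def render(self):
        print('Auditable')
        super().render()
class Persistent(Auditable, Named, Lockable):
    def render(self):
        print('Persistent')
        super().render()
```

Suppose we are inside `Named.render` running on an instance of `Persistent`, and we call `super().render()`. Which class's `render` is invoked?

Lockable

L[Persistent] = Persistent + merge(L[Auditable], L[Named], L[Lockable], [Auditable Named Lockable])
  take Auditable:  [Auditable Entity Lockable Shareable object] + [Named Lockable Shareable object] + [Lockable object] + [Auditable Named Lockable]
  take Entity:  [Entity Lockable Shareable object] + [Named Lockable Shareable object] + [Lockable object] + [Named Lockable]
  take Named:  [Lockable Shareable object] + [Named Lockable Shareable object] + [Lockable object] + [Named Lockable]
  take Lockable:  [Lockable Shareable object] + [Lockable Shareable object] + [Lockable object] + [Lockable]
  take Shareable:  [Shareable object] + [Shareable object] + [object]
  take object:  [object] + [object] + [object]
MRO: Persistent Auditable Entity Named Lockable Shareable object
super() in Named.render on a Persistent instance goes to the class after Named in Persistent's MRO: Lockable.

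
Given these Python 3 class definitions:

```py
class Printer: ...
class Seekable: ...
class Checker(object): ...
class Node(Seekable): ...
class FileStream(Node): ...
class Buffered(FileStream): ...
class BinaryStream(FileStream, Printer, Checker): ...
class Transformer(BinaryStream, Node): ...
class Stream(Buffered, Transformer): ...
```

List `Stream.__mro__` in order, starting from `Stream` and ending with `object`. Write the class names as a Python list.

L[Stream] = Stream + merge(L[Buffered], L[Transformer], [Buffered Transformer])
  take Buffered:  [Buffered FileStream Node Seekable object] + [Transformer BinaryStream FileStream Node Seekable Printer Checker object] + [Buffered Transformer]
  take Transformer:  [FileStream Node Seekable object] + [Transformer BinaryStream FileStream Node Seekable Printer Checker object] + [Transformer]
  take BinaryStream:  [FileStream Node Seekable object] + [BinaryStream FileStream Node Seekable Printer Checker object]
  take FileStream:  [FileStream Node Seekable object] + [FileStream Node Seekable Printer Checker object]
  take Node:  [Node Seekable object] + [Node Seekable Printer Checker object]
  take Seekable:  [Seekable object] + [Seekable Printer Checker object]
  take Printer:  [object] + [Printer Checker object]
  take Checker:  [object] + [Checker object]
  take object:  [object] + [object]

[Stream, Buffered, Transformer, BinaryStream, FileStream, Node, Seekable, Printer, Checker, object]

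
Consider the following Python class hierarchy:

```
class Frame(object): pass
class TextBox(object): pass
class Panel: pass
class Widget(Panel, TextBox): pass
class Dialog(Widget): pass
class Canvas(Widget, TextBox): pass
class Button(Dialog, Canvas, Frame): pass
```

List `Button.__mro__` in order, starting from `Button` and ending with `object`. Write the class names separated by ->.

Button -> Dialog -> Canvas -> Widget -> Panel -> TextBox -> Frame -> object

L[Button] = Button + merge(L[Dialog], L[Canvas], L[Frame], [Dialog Canvas Frame])
  take Dialog:  [Dialog Widget Panel TextBox object] + [Canvas Widget Panel TextBox object] + [Frame object] + [Dialog Canvas Frame]
  take Canvas:  [Widget Panel TextBox object] + [Canvas Widget Panel TextBox object] + [Frame object] + [Canvas Frame]
  take Widget:  [Widget Panel TextBox object] + [Widget Panel TextBox object] + [Frame object] + [Frame]
  take Panel:  [Panel TextBox object] + [Panel TextBox object] + [Frame object] + [Frame]
  take TextBox:  [TextBox object] + [TextBox object] + [Frame object] + [Frame]
  take Frame:  [object] + [object] + [Frame object] + [Frame]
  take object:  [object] + [object] + [object]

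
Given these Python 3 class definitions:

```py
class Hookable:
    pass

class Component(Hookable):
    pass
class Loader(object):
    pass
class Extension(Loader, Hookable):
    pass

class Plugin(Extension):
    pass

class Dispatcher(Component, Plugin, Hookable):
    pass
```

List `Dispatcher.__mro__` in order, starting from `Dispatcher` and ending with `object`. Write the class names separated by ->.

L[Dispatcher] = Dispatcher + merge(L[Component], L[Plugin], L[Hookable], [Component Plugin Hookable])
  take Component:  [Component Hookable object] + [Plugin Extension Loader Hookable object] + [Hookable object] + [Component Plugin Hookable]
  take Plugin:  [Hookable object] + [Plugin Extension Loader Hookable object] + [Hookable object] + [Plugin Hookable]
  take Extension:  [Hookable object] + [Extension Loader Hookable object] + [Hookable object] + [Hookable]
  take Loader:  [Hookable object] + [Loader Hookable object] + [Hookable object] + [Hookable]
  take Hookable:  [Hookable object] + [Hookable object] + [Hookable object] + [Hookable]
  take object:  [object] + [object] + [object]

Dispatcher -> Component -> Plugin -> Extension -> Loader -> Hookable -> object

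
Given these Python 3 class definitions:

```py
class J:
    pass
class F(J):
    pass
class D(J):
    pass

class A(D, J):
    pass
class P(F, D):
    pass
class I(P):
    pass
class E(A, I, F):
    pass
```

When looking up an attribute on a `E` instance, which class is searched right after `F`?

D

L[E] = E + merge(L[A], L[I], L[F], [A I F])
  take A:  [A D J object] + [I P F D J object] + [F J object] + [A I F]
  take I:  [D J object] + [I P F D J object] + [F J object] + [I F]
  take P:  [D J object] + [P F D J object] + [F J object] + [F]
  take F:  [D J object] + [F D J object] + [F J object] + [F]
  take D:  [D J object] + [D J object] + [J object]
  take J:  [J object] + [J object] + [J object]
  take object:  [object] + [object] + [object]
MRO: E A I P F D J object
F is at position 4; next is D.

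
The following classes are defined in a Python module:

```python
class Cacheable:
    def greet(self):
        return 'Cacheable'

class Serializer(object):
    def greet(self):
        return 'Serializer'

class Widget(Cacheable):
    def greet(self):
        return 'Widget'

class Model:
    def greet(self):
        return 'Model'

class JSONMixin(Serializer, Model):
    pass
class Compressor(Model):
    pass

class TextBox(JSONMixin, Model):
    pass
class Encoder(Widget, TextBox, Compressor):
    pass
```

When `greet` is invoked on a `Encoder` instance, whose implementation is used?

Widget

L[Encoder] = Encoder + merge(L[Widget], L[TextBox], L[Compressor], [Widget TextBox Compressor])
  take Widget:  [Widget Cacheable object] + [TextBox JSONMixin Serializer Model object] + [Compressor Model object] + [Widget TextBox Compressor]
  take Cacheable:  [Cacheable object] + [TextBox JSONMixin Serializer Model object] + [Compressor Model object] + [TextBox Compressor]
  take TextBox:  [object] + [TextBox JSONMixin Serializer Model object] + [Compressor Model object] + [TextBox Compressor]
  take JSONMixin:  [object] + [JSONMixin Serializer Model object] + [Compressor Model object] + [Compressor]
  take Serializer:  [object] + [Serializer Model object] + [Compressor Model object] + [Compressor]
  take Compressor:  [object] + [Model object] + [Compressor Model object] + [Compressor]
  take Model:  [object] + [Model object] + [Model object]
  take object:  [object] + [object] + [object]
MRO: Encoder Widget Cacheable TextBox JSONMixin Serializer Compressor Model object
greet is defined in: Cacheable, Model, Serializer, Widget. First along the MRO is Widget.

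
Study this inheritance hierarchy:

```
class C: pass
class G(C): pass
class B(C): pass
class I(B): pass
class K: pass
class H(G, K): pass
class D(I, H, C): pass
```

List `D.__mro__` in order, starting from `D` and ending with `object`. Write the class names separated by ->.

D -> I -> B -> H -> G -> C -> K -> object

L[D] = D + merge(L[I], L[H], L[C], [I H C])
  take I:  [I B C object] + [H G C K object] + [C object] + [I H C]
  take B:  [B C object] + [H G C K object] + [C object] + [H C]
  take H:  [C object] + [H G C K object] + [C object] + [H C]
  take G:  [C object] + [G C K object] + [C object] + [C]
  take C:  [C object] + [C K object] + [C object] + [C]
  take K:  [object] + [K object] + [object]
  take object:  [object] + [object] + [object]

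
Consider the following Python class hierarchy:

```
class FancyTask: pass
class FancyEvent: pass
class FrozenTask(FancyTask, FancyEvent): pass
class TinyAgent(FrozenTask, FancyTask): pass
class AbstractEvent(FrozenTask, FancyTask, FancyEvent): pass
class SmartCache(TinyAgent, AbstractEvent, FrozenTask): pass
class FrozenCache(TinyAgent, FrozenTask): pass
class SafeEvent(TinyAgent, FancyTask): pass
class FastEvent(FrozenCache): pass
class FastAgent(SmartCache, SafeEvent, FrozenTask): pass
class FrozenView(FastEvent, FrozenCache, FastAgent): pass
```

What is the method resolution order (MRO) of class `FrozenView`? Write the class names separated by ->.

L[FrozenView] = FrozenView + merge(L[FastEvent], L[FrozenCache], L[FastAgent], [FastEvent FrozenCache FastAgent])
  take FastEvent:  [FastEvent FrozenCache TinyAgent FrozenTask FancyTask FancyEvent object] + [FrozenCache TinyAgent FrozenTask FancyTask FancyEvent object] + [FastAgent SmartCache SafeEvent TinyAgent AbstractEvent FrozenTask FancyTask FancyEvent object] + [FastEvent FrozenCache FastAgent]
  take FrozenCache:  [FrozenCache TinyAgent FrozenTask FancyTask FancyEvent object] + [FrozenCache TinyAgent FrozenTask FancyTask FancyEvent object] + [FastAgent SmartCache SafeEvent TinyAgent AbstractEvent FrozenTask FancyTask FancyEvent object] + [FrozenCache FastAgent]
  take FastAgent:  [TinyAgent FrozenTask FancyTask FancyEvent object] + [TinyAgent FrozenTask FancyTask FancyEvent object] + [FastAgent SmartCache SafeEvent TinyAgent AbstractEvent FrozenTask FancyTask FancyEvent object] + [FastAgent]
  take SmartCache:  [TinyAgent FrozenTask FancyTask FancyEvent object] + [TinyAgent FrozenTask FancyTask FancyEvent object] + [SmartCache SafeEvent TinyAgent AbstractEvent FrozenTask FancyTask FancyEvent object]
  take SafeEvent:  [TinyAgent FrozenTask FancyTask FancyEvent object] + [TinyAgent FrozenTask FancyTask FancyEvent object] + [SafeEvent TinyAgent AbstractEvent FrozenTask FancyTask FancyEvent object]
  take TinyAgent:  [TinyAgent FrozenTask FancyTask FancyEvent object] + [TinyAgent FrozenTask FancyTask FancyEvent object] + [TinyAgent AbstractEvent FrozenTask FancyTask FancyEvent object]
  take AbstractEvent:  [FrozenTask FancyTask FancyEvent object] + [FrozenTask FancyTask FancyEvent object] + [AbstractEvent FrozenTask FancyTask FancyEvent object]
  take FrozenTask:  [FrozenTask FancyTask FancyEvent object] + [FrozenTask FancyTask FancyEvent object] + [FrozenTask FancyTask FancyEvent object]
  take FancyTask:  [FancyTask FancyEvent object] + [FancyTask FancyEvent object] + [FancyTask FancyEvent object]
  take FancyEvent:  [FancyEvent object] + [FancyEvent object] + [FancyEvent object]
  take object:  [object] + [object] + [object]

FrozenView -> FastEvent -> FrozenCache -> FastAgent -> SmartCache -> SafeEvent -> TinyAgent -> AbstractEvent -> FrozenTask -> FancyTask -> FancyEvent -> object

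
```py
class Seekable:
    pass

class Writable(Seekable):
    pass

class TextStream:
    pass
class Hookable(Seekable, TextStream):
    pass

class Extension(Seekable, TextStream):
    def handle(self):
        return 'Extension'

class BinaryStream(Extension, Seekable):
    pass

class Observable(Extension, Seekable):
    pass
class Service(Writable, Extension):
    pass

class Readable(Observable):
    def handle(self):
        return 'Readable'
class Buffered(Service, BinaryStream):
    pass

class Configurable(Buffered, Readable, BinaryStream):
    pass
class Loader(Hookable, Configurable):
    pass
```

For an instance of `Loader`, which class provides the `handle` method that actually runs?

L[Loader] = Loader + merge(L[Hookable], L[Configurable], [Hookable Configurable])
  take Hookable:  [Hookable Seekable TextStream object] + [Configurable Buffered Service Writable Readable BinaryStream Observable Extension Seekable TextStream object] + [Hookable Configurable]
  take Configurable:  [Seekable TextStream object] + [Configurable Buffered Service Writable Readable BinaryStream Observable Extension Seekable TextStream object] + [Configurable]
  take Buffered:  [Seekable TextStream object] + [Buffered Service Writable Readable BinaryStream Observable Extension Seekable TextStream object]
  take Service:  [Seekable TextStream object] + [Service Writable Readable BinaryStream Observable Extension Seekable TextStream object]
  take Writable:  [Seekable TextStream object] + [Writable Readable BinaryStream Observable Extension Seekable TextStream object]
  take Readable:  [Seekable TextStream object] + [Readable BinaryStream Observable Extension Seekable TextStream object]
  take BinaryStream:  [Seekable TextStream object] + [BinaryStream Observable Extension Seekable TextStream object]
  take Observable:  [Seekable TextStream object] + [Observable Extension Seekable TextStream object]
  take Extension:  [Seekable TextStream object] + [Extension Seekable TextStream object]
  take Seekable:  [Seekable TextStream object] + [Seekable TextStream object]
  take TextStream:  [TextStream object] + [TextStream object]
  take object:  [object] + [object]
MRO: Loader Hookable Configurable Buffered Service Writable Readable BinaryStream Observable Extension Seekable TextStream object
handle is defined in: Extension, Readable. First along the MRO is Readable.

Readable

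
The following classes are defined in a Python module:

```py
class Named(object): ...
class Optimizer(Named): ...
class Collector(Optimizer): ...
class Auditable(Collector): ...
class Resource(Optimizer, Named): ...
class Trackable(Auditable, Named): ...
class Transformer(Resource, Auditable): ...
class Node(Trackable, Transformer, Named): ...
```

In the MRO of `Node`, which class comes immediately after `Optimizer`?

L[Node] = Node + merge(L[Trackable], L[Transformer], L[Named], [Trackable Transformer Named])
  take Trackable:  [Trackable Auditable Collector Optimizer Named object] + [Transformer Resource Auditable Collector Optimizer Named object] + [Named object] + [Trackable Transformer Named]
  take Transformer:  [Auditable Collector Optimizer Named object] + [Transformer Resource Auditable Collector Optimizer Named object] + [Named object] + [Transformer Named]
  take Resource:  [Auditable Collector Optimizer Named object] + [Resource Auditable Collector Optimizer Named object] + [Named object] + [Named]
  take Auditable:  [Auditable Collector Optimizer Named object] + [Auditable Collector Optimizer Named object] + [Named object] + [Named]
  take Collector:  [Collector Optimizer Named object] + [Collector Optimizer Named object] + [Named object] + [Named]
  take Optimizer:  [Optimizer Named object] + [Optimizer Named object] + [Named object] + [Named]
  take Named:  [Named object] + [Named object] + [Named object] + [Named]
  take object:  [object] + [object] + [object]
MRO: Node Trackable Transformer Resource Auditable Collector Optimizer Named object
Optimizer is at position 6; next is Named.

Named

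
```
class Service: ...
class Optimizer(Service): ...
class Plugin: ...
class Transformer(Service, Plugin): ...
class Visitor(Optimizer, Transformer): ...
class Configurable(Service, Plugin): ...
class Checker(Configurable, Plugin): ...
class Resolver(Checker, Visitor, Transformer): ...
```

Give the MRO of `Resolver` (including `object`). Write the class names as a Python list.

L[Resolver] = Resolver + merge(L[Checker], L[Visitor], L[Transformer], [Checker Visitor Transformer])
  take Checker:  [Checker Configurable Service Plugin object] + [Visitor Optimizer Transformer Service Plugin object] + [Transformer Service Plugin object] + [Checker Visitor Transformer]
  take Configurable:  [Configurable Service Plugin object] + [Visitor Optimizer Transformer Service Plugin object] + [Transformer Service Plugin object] + [Visitor Transformer]
  take Visitor:  [Service Plugin object] + [Visitor Optimizer Transformer Service Plugin object] + [Transformer Service Plugin object] + [Visitor Transformer]
  take Optimizer:  [Service Plugin object] + [Optimizer Transformer Service Plugin object] + [Transformer Service Plugin object] + [Transformer]
  take Transformer:  [Service Plugin object] + [Transformer Service Plugin object] + [Transformer Service Plugin object] + [Transformer]
  take Service:  [Service Plugin object] + [Service Plugin object] + [Service Plugin object]
  take Plugin:  [Plugin object] + [Plugin object] + [Plugin object]
  take object:  [object] + [object] + [object]

[Resolver, Checker, Configurable, Visitor, Optimizer, Transformer, Service, Plugin, object]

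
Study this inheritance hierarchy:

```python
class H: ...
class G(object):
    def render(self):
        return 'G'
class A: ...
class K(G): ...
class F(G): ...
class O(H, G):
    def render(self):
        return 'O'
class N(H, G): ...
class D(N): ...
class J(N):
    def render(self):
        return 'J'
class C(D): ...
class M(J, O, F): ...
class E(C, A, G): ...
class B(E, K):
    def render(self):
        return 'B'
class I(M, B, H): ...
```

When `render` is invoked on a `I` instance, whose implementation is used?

L[I] = I + merge(L[M], L[B], L[H], [M B H])
  take M:  [M J N O H F G object] + [B E C D N H A K G object] + [H object] + [M B H]
  take J:  [J N O H F G object] + [B E C D N H A K G object] + [H object] + [B H]
  take B:  [N O H F G object] + [B E C D N H A K G object] + [H object] + [B H]
  take E:  [N O H F G object] + [E C D N H A K G object] + [H object] + [H]
  take C:  [N O H F G object] + [C D N H A K G object] + [H object] + [H]
  take D:  [N O H F G object] + [D N H A K G object] + [H object] + [H]
  take N:  [N O H F G object] + [N H A K G object] + [H object] + [H]
  take O:  [O H F G object] + [H A K G object] + [H object] + [H]
  take H:  [H F G object] + [H A K G object] + [H object] + [H]
  take F:  [F G object] + [A K G object] + [object]
  take A:  [G object] + [A K G object] + [object]
  take K:  [G object] + [K G object] + [object]
  take G:  [G object] + [G object] + [object]
  take object:  [object] + [object] + [object]
MRO: I M J B E C D N O H F A K G object
render is defined in: B, G, J, O. First along the MRO is J.

J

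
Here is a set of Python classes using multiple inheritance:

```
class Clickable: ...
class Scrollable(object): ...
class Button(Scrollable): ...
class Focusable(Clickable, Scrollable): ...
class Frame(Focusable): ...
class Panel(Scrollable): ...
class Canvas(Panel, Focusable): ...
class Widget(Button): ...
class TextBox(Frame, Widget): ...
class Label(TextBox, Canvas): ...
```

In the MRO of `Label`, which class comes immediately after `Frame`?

Canvas

L[Label] = Label + merge(L[TextBox], L[Canvas], [TextBox Canvas])
  take TextBox:  [TextBox Frame Focusable Clickable Widget Button Scrollable object] + [Canvas Panel Focusable Clickable Scrollable object] + [TextBox Canvas]
  take Frame:  [Frame Focusable Clickable Widget Button Scrollable object] + [Canvas Panel Focusable Clickable Scrollable object] + [Canvas]
  take Canvas:  [Focusable Clickable Widget Button Scrollable object] + [Canvas Panel Focusable Clickable Scrollable object] + [Canvas]
  take Panel:  [Focusable Clickable Widget Button Scrollable object] + [Panel Focusable Clickable Scrollable object]
  take Focusable:  [Focusable Clickable Widget Button Scrollable object] + [Focusable Clickable Scrollable object]
  take Clickable:  [Clickable Widget Button Scrollable object] + [Clickable Scrollable object]
  take Widget:  [Widget Button Scrollable object] + [Scrollable object]
  take Button:  [Button Scrollable object] + [Scrollable object]
  take Scrollable:  [Scrollable object] + [Scrollable object]
  take object:  [object] + [object]
MRO: Label TextBox Frame Canvas Panel Focusable Clickable Widget Button Scrollable object
Frame is at position 2; next is Canvas.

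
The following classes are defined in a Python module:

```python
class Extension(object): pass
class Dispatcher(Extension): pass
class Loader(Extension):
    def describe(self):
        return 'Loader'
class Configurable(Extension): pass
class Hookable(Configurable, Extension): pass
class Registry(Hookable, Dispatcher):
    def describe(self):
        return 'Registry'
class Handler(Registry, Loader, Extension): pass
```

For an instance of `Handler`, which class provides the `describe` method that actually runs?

Registry

L[Handler] = Handler + merge(L[Registry], L[Loader], L[Extension], [Registry Loader Extension])
  take Registry:  [Registry Hookable Configurable Dispatcher Extension object] + [Loader Extension object] + [Extension object] + [Registry Loader Extension]
  take Hookable:  [Hookable Configurable Dispatcher Extension object] + [Loader Extension object] + [Extension object] + [Loader Extension]
  take Configurable:  [Configurable Dispatcher Extension object] + [Loader Extension object] + [Extension object] + [Loader Extension]
  take Dispatcher:  [Dispatcher Extension object] + [Loader Extension object] + [Extension object] + [Loader Extension]
  take Loader:  [Extension object] + [Loader Extension object] + [Extension object] + [Loader Extension]
  take Extension:  [Extension object] + [Extension object] + [Extension object] + [Extension]
  take object:  [object] + [object] + [object]
MRO: Handler Registry Hookable Configurable Dispatcher Loader Extension object
describe is defined in: Loader, Registry. First along the MRO is Registry.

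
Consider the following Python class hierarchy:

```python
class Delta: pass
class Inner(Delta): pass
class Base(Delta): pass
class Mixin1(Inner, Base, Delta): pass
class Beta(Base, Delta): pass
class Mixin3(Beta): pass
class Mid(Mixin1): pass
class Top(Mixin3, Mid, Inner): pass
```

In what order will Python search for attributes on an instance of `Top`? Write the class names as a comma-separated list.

Top, Mixin3, Beta, Mid, Mixin1, Inner, Base, Delta, object

L[Top] = Top + merge(L[Mixin3], L[Mid], L[Inner], [Mixin3 Mid Inner])
  take Mixin3:  [Mixin3 Beta Base Delta object] + [Mid Mixin1 Inner Base Delta object] + [Inner Delta object] + [Mixin3 Mid Inner]
  take Beta:  [Beta Base Delta object] + [Mid Mixin1 Inner Base Delta object] + [Inner Delta object] + [Mid Inner]
  take Mid:  [Base Delta object] + [Mid Mixin1 Inner Base Delta object] + [Inner Delta object] + [Mid Inner]
  take Mixin1:  [Base Delta object] + [Mixin1 Inner Base Delta object] + [Inner Delta object] + [Inner]
  take Inner:  [Base Delta object] + [Inner Base Delta object] + [Inner Delta object] + [Inner]
  take Base:  [Base Delta object] + [Base Delta object] + [Delta object]
  take Delta:  [Delta object] + [Delta object] + [Delta object]
  take object:  [object] + [object] + [object]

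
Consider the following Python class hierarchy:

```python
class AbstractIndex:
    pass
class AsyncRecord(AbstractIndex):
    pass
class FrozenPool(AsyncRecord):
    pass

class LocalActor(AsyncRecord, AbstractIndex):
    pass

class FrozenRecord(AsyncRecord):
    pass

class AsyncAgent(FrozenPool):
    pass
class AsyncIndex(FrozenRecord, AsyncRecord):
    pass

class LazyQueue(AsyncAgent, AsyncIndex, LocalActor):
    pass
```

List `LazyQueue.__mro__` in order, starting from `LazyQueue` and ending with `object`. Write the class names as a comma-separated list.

LazyQueue, AsyncAgent, FrozenPool, AsyncIndex, FrozenRecord, LocalActor, AsyncRecord, AbstractIndex, object

L[LazyQueue] = LazyQueue + merge(L[AsyncAgent], L[AsyncIndex], L[LocalActor], [AsyncAgent AsyncIndex LocalActor])
  take AsyncAgent:  [AsyncAgent FrozenPool AsyncRecord AbstractIndex object] + [AsyncIndex FrozenRecord AsyncRecord AbstractIndex object] + [LocalActor AsyncRecord AbstractIndex object] + [AsyncAgent AsyncIndex LocalActor]
  take FrozenPool:  [FrozenPool AsyncRecord AbstractIndex object] + [AsyncIndex FrozenRecord AsyncRecord AbstractIndex object] + [LocalActor AsyncRecord AbstractIndex object] + [AsyncIndex LocalActor]
  take AsyncIndex:  [AsyncRecord AbstractIndex object] + [AsyncIndex FrozenRecord AsyncRecord AbstractIndex object] + [LocalActor AsyncRecord AbstractIndex object] + [AsyncIndex LocalActor]
  take FrozenRecord:  [AsyncRecord AbstractIndex object] + [FrozenRecord AsyncRecord AbstractIndex object] + [LocalActor AsyncRecord AbstractIndex object] + [LocalActor]
  take LocalActor:  [AsyncRecord AbstractIndex object] + [AsyncRecord AbstractIndex object] + [LocalActor AsyncRecord AbstractIndex object] + [LocalActor]
  take AsyncRecord:  [AsyncRecord AbstractIndex object] + [AsyncRecord AbstractIndex object] + [AsyncRecord AbstractIndex object]
  take AbstractIndex:  [AbstractIndex object] + [AbstractIndex object] + [AbstractIndex object]
  take object:  [object] + [object] + [object]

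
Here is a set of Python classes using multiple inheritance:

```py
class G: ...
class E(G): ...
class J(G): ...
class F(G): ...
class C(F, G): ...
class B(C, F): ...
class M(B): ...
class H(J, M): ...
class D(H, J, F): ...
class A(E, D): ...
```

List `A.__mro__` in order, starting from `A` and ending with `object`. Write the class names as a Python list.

L[A] = A + merge(L[E], L[D], [E D])
  take E:  [E G object] + [D H J M B C F G object] + [E D]
  take D:  [G object] + [D H J M B C F G object] + [D]
  take H:  [G object] + [H J M B C F G object]
  take J:  [G object] + [J M B C F G object]
  take M:  [G object] + [M B C F G object]
  take B:  [G object] + [B C F G object]
  take C:  [G object] + [C F G object]
  take F:  [G object] + [F G object]
  take G:  [G object] + [G object]
  take object:  [object] + [object]

[A, E, D, H, J, M, B, C, F, G, object]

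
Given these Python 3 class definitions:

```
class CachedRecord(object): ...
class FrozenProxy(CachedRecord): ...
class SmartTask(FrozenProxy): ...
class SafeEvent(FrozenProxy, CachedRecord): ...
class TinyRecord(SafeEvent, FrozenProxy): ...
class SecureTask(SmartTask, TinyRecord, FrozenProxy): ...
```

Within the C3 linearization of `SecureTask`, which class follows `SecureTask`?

SmartTask

L[SecureTask] = SecureTask + merge(L[SmartTask], L[TinyRecord], L[FrozenProxy], [SmartTask TinyRecord FrozenProxy])
  take SmartTask:  [SmartTask FrozenProxy CachedRecord object] + [TinyRecord SafeEvent FrozenProxy CachedRecord object] + [FrozenProxy CachedRecord object] + [SmartTask TinyRecord FrozenProxy]
  take TinyRecord:  [FrozenProxy CachedRecord object] + [TinyRecord SafeEvent FrozenProxy CachedRecord object] + [FrozenProxy CachedRecord object] + [TinyRecord FrozenProxy]
  take SafeEvent:  [FrozenProxy CachedRecord object] + [SafeEvent FrozenProxy CachedRecord object] + [FrozenProxy CachedRecord object] + [FrozenProxy]
  take FrozenProxy:  [FrozenProxy CachedRecord object] + [FrozenProxy CachedRecord object] + [FrozenProxy CachedRecord object] + [FrozenProxy]
  take CachedRecord:  [CachedRecord object] + [CachedRecord object] + [CachedRecord object]
  take object:  [object] + [object] + [object]
MRO: SecureTask SmartTask TinyRecord SafeEvent FrozenProxy CachedRecord object
SecureTask is at position 0; next is SmartTask.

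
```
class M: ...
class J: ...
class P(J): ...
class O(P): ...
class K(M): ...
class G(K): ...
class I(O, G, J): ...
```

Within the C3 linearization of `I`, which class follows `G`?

L[I] = I + merge(L[O], L[G], L[J], [O G J])
  take O:  [O P J object] + [G K M object] + [J object] + [O G J]
  take P:  [P J object] + [G K M object] + [J object] + [G J]
  take G:  [J object] + [G K M object] + [J object] + [G J]
  take J:  [J object] + [K M object] + [J object] + [J]
  take K:  [object] + [K M object] + [object]
  take M:  [object] + [M object] + [object]
  take object:  [object] + [object] + [object]
MRO: I O P G J K M object
G is at position 3; next is J.

J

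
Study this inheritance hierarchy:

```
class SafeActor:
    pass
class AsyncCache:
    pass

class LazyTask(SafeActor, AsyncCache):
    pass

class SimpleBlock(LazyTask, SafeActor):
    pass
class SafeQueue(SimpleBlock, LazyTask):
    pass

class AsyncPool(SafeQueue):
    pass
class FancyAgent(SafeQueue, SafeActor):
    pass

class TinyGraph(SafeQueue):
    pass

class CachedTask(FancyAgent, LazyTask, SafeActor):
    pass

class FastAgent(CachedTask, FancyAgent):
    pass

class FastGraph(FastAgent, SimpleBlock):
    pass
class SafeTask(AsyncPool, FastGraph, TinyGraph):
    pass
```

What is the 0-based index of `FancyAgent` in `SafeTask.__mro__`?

L[SafeTask] = SafeTask + merge(L[AsyncPool], L[FastGraph], L[TinyGraph], [AsyncPool FastGraph TinyGraph])
  take AsyncPool:  [AsyncPool SafeQueue SimpleBlock LazyTask SafeActor AsyncCache object] + [FastGraph FastAgent CachedTask FancyAgent SafeQueue SimpleBlock LazyTask SafeActor AsyncCache object] + [TinyGraph SafeQueue SimpleBlock LazyTask SafeActor AsyncCache object] + [AsyncPool FastGraph TinyGraph]
  take FastGraph:  [SafeQueue SimpleBlock LazyTask SafeActor AsyncCache object] + [FastGraph FastAgent CachedTask FancyAgent SafeQueue SimpleBlock LazyTask SafeActor AsyncCache object] + [TinyGraph SafeQueue SimpleBlock LazyTask SafeActor AsyncCache object] + [FastGraph TinyGraph]
  take FastAgent:  [SafeQueue SimpleBlock LazyTask SafeActor AsyncCache object] + [FastAgent CachedTask FancyAgent SafeQueue SimpleBlock LazyTask SafeActor AsyncCache object] + [TinyGraph SafeQueue SimpleBlock LazyTask SafeActor AsyncCache object] + [TinyGraph]
  take CachedTask:  [SafeQueue SimpleBlock LazyTask SafeActor AsyncCache object] + [CachedTask FancyAgent SafeQueue SimpleBlock LazyTask SafeActor AsyncCache object] + [TinyGraph SafeQueue SimpleBlock LazyTask SafeActor AsyncCache object] + [TinyGraph]
  take FancyAgent:  [SafeQueue SimpleBlock LazyTask SafeActor AsyncCache object] + [FancyAgent SafeQueue SimpleBlock LazyTask SafeActor AsyncCache object] + [TinyGraph SafeQueue SimpleBlock LazyTask SafeActor AsyncCache object] + [TinyGraph]
  take TinyGraph:  [SafeQueue SimpleBlock LazyTask SafeActor AsyncCache object] + [SafeQueue SimpleBlock LazyTask SafeActor AsyncCache object] + [TinyGraph SafeQueue SimpleBlock LazyTask SafeActor AsyncCache object] + [TinyGraph]
  take SafeQueue:  [SafeQueue SimpleBlock LazyTask SafeActor AsyncCache object] + [SafeQueue SimpleBlock LazyTask SafeActor AsyncCache object] + [SafeQueue SimpleBlock LazyTask SafeActor AsyncCache object]
  take SimpleBlock:  [SimpleBlock LazyTask SafeActor AsyncCache object] + [SimpleBlock LazyTask SafeActor AsyncCache object] + [SimpleBlock LazyTask SafeActor AsyncCache object]
  take LazyTask:  [LazyTask SafeActor AsyncCache object] + [LazyTask SafeActor AsyncCache object] + [LazyTask SafeActor AsyncCache object]
  take SafeActor:  [SafeActor AsyncCache object] + [SafeActor AsyncCache object] + [SafeActor AsyncCache object]
  take AsyncCache:  [AsyncCache object] + [AsyncCache object] + [AsyncCache object]
  take object:  [object] + [object] + [object]
MRO: SafeTask AsyncPool FastGraph FastAgent CachedTask FancyAgent TinyGraph SafeQueue SimpleBlock LazyTask SafeActor AsyncCache object
FancyAgent sits at index 5.

5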